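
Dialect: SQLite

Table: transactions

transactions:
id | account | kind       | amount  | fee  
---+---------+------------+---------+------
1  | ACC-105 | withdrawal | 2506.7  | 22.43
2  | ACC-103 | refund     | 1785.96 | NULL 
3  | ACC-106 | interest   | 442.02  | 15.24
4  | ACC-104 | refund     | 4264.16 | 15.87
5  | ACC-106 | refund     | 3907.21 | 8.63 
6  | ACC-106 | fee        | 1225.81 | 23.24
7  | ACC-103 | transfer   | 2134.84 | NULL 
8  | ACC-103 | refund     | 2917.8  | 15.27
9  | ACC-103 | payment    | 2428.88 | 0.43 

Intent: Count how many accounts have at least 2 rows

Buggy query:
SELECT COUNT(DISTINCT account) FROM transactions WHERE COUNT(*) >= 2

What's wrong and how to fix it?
Bug: WHERE filters individual rows, not groups, so a group-level COUNT is invalid there

Fix: Use a subquery that GROUPs and filters with HAVING, then count its rows

Corrected query:
SELECT COUNT(*) FROM (SELECT account FROM transactions GROUP BY account HAVING COUNT(*) >= 2)

Result:
COUNT(*)
--------
2       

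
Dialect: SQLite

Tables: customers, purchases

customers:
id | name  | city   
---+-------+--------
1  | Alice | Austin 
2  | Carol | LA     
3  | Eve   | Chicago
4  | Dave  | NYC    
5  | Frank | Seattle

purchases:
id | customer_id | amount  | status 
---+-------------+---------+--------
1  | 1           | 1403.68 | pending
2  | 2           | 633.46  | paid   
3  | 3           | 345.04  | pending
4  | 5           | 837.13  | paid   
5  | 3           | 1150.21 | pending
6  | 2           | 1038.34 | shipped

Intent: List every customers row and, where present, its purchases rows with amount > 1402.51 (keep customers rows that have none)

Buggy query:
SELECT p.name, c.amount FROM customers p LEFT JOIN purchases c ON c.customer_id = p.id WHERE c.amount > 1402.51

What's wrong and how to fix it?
Bug: A WHERE condition on the right-hand table after LEFT JOIN drops unmatched parents

Fix: Move the right-table condition into the ON clause so unmatched parents are kept

Corrected query:
SELECT p.name, c.amount FROM customers p LEFT JOIN purchases c ON c.customer_id = p.id AND c.amount > 1402.51

Result:
name  | amount 
------+--------
Alice | 1403.68
Carol | NULL   
Eve   | NULL   
Dave  | NULL   
Frank | NULL   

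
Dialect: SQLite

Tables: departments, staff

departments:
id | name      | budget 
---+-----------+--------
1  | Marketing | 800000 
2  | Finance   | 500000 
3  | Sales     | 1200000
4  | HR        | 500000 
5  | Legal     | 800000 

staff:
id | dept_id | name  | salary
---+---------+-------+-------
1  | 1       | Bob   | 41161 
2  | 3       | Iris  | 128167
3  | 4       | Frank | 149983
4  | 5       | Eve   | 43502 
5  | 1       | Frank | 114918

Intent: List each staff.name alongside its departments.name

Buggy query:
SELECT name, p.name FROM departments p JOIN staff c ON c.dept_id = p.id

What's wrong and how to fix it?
Bug: 'name' exists in both joined tables, so the database can't tell which one is meant

Fix: Qualify the column with its table alias (c.name)

Corrected query:
SELECT c.name, p.name FROM departments p JOIN staff c ON c.dept_id = p.id

Result:
name  | name     
------+----------
Bob   | Marketing
Iris  | Sales    
Frank | HR       
Eve   | Legal    
Frank | Marketing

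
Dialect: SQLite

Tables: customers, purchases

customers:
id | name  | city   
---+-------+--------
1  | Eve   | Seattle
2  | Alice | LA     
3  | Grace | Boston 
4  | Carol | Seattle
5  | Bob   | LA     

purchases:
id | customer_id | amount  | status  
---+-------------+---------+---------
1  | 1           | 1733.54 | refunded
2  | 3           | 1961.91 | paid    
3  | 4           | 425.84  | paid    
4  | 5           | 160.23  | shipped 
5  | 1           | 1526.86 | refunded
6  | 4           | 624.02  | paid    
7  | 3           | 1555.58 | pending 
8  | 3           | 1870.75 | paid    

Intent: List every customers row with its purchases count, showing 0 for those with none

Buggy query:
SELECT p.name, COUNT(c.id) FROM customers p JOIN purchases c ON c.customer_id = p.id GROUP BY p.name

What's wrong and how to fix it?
Bug: An inner join excludes parents with zero children

Fix: Switch to LEFT JOIN to retain unmatched parent rows

Corrected query:
SELECT p.name, COUNT(c.id) FROM customers p LEFT JOIN purchases c ON c.customer_id = p.id GROUP BY p.name

Result:
name  | COUNT(c.id)
------+------------
Alice | 0          
Bob   | 1          
Carol | 2          
Eve   | 2          
Grace | 3          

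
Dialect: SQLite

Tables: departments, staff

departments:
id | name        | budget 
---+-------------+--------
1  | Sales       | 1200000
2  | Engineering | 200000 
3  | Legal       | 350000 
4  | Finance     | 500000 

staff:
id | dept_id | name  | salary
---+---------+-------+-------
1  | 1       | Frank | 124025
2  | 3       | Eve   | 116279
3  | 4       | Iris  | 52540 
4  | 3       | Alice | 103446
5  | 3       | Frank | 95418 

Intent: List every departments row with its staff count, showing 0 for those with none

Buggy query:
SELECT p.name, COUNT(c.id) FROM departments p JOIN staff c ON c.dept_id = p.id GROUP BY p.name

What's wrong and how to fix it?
Bug: INNER JOIN drops departments rows that have no matching staff rows

Fix: Use LEFT JOIN so parents without children still appear (COUNT(c.id) gives 0)

Corrected query:
SELECT p.name, COUNT(c.id) FROM departments p LEFT JOIN staff c ON c.dept_id = p.id GROUP BY p.name

Result:
name        | COUNT(c.id)
------------+------------
Engineering | 0          
Finance     | 1          
Legal       | 3          
Sales       | 1          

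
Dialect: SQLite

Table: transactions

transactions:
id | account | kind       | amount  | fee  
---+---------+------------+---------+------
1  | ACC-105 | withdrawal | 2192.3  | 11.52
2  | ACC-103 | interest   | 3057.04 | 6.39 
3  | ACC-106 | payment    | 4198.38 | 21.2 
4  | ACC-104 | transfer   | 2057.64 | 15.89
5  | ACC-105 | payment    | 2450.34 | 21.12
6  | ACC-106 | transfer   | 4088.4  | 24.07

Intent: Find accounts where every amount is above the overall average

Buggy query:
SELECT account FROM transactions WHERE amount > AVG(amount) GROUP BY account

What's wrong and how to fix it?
Bug: WHERE evaluates per row before aggregation, so AVG() is unavailable

Fix: Compute the overall average in a scalar subquery and compare each group's MIN against it in HAVING

Corrected query:
SELECT account FROM transactions GROUP BY account HAVING MIN(amount) > (SELECT AVG(amount) FROM transactions)

Result:
account
-------
ACC-103
ACC-106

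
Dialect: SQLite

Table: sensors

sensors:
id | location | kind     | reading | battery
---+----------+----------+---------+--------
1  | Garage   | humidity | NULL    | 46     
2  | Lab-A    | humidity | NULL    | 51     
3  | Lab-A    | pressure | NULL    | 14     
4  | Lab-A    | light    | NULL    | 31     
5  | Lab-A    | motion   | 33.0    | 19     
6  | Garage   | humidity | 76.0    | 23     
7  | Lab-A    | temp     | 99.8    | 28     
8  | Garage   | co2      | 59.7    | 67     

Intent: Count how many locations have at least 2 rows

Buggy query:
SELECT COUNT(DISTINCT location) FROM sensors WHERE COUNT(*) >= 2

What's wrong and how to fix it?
Bug: COUNT(*) cannot appear in WHERE; the per-group count doesn't exist yet

Fix: Group first with HAVING COUNT(*) >= 2, then COUNT the resulting groups

Corrected query:
SELECT COUNT(*) FROM (SELECT location FROM sensors GROUP BY location HAVING COUNT(*) >= 2)

Result:
COUNT(*)
--------
2       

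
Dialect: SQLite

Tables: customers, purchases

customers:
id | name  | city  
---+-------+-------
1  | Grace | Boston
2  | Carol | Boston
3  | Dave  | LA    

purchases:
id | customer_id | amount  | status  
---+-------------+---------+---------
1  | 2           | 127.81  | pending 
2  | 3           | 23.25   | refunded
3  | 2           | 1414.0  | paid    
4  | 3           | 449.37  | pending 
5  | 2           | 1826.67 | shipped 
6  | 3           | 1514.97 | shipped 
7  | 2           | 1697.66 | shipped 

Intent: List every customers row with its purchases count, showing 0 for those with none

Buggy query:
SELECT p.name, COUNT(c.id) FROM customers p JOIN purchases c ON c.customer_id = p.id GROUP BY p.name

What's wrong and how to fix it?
Bug: An inner join excludes parents with zero children

Fix: Switch to LEFT JOIN to retain unmatched parent rows

Corrected query:
SELECT p.name, COUNT(c.id) FROM customers p LEFT JOIN purchases c ON c.customer_id = p.id GROUP BY p.name

Result:
name  | COUNT(c.id)
------+------------
Carol | 4          
Dave  | 3          
Grace | 0          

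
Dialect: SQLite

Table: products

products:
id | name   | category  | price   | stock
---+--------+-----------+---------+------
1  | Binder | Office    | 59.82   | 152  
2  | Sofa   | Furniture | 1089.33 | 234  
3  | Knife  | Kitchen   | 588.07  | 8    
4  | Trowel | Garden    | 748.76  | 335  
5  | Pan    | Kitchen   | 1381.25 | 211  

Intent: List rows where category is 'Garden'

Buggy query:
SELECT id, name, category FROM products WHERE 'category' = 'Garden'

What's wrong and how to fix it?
Bug: Single quotes denote string literals in SQL; the column name is being compared as a constant string

Fix: Reference the column as category without single quotes

Corrected query:
SELECT id, name, category FROM products WHERE category = 'Garden'

Result:
id | name   | category
---+--------+---------
4  | Trowel | Garden  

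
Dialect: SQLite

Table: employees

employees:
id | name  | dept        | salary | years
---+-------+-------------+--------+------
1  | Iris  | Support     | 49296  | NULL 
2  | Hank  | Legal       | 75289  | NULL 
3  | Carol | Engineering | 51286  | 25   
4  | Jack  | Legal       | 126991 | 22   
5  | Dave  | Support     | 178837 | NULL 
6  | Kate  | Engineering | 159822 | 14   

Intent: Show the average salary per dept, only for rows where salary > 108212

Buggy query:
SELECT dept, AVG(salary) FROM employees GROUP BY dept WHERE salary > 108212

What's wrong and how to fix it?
Bug: Row-level WHERE must come before GROUP BY in the clause order

Fix: Place WHERE between FROM and GROUP BY

Corrected query:
SELECT dept, AVG(salary) FROM employees WHERE salary > 108212 GROUP BY dept

Result:
dept        | AVG(salary)
------------+------------
Engineering | 159822     
Legal       | 126991     
Support     | 178837     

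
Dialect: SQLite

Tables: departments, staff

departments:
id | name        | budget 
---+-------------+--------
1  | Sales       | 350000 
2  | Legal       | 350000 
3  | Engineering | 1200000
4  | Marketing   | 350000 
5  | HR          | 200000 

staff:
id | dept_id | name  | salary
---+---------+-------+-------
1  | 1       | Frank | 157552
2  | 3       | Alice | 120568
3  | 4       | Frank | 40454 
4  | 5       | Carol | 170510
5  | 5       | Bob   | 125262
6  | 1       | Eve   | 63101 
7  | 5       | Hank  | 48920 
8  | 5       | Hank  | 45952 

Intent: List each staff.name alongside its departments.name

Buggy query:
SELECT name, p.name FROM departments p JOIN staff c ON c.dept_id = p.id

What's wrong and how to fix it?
Bug: Both tables have a 'name' column; the unqualified reference is ambiguous

Fix: Qualify the column with its table alias (c.name)

Corrected query:
SELECT c.name, p.name FROM departments p JOIN staff c ON c.dept_id = p.id

Result:
name  | name       
------+------------
Frank | Sales      
Alice | Engineering
Frank | Marketing  
Carol | HR         
Bob   | HR         
Eve   | Sales      
Hank  | HR         
Hank  | HR         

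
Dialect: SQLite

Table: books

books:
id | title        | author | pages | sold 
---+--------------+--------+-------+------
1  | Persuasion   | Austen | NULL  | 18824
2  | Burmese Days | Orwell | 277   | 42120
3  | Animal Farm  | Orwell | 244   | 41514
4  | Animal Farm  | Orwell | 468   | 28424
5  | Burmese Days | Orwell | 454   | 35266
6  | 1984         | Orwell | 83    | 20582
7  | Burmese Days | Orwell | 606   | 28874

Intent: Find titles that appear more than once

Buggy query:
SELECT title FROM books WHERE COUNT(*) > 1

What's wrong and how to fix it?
Bug: COUNT(*) is an aggregate and cannot be used in WHERE

Fix: GROUP BY title, then filter groups with HAVING COUNT(*) > 1

Corrected query:
SELECT title FROM books GROUP BY title HAVING COUNT(*) > 1

Result:
title       
------------
Animal Farm 
Burmese Days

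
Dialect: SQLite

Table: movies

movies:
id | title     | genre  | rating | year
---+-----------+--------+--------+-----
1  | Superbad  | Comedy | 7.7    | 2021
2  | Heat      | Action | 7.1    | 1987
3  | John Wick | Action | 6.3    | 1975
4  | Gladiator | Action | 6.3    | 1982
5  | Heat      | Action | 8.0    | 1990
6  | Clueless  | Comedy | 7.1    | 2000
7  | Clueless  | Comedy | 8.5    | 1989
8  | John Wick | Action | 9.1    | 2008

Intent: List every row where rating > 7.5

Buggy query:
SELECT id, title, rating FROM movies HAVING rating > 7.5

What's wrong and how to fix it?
Bug: This is a non-aggregate query (no GROUP BY, no aggregates), so in SQLite the HAVING clause is invalid here; a row-level condition belongs in WHERE

Fix: Replace HAVING with WHERE since the condition applies to individual rows

Corrected query:
SELECT id, title, rating FROM movies WHERE rating > 7.5

Result:
id | title     | rating
---+-----------+-------
1  | Superbad  | 7.7   
5  | Heat      | 8     
7  | Clueless  | 8.5   
8  | John Wick | 9.1   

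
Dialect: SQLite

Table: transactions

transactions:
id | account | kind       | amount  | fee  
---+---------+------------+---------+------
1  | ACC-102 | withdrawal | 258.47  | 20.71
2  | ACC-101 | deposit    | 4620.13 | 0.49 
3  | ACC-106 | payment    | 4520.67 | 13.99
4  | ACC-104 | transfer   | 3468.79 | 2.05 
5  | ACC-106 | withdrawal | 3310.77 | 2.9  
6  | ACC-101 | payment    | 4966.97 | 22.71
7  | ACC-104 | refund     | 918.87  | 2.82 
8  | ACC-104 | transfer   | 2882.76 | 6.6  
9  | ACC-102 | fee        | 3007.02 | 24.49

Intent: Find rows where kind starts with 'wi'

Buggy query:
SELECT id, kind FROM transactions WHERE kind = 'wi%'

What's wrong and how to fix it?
Bug: Wildcards only work with LIKE; '=' treats '%' as a literal character

Fix: Replace '=' with LIKE so 'wi%' is treated as a pattern

Corrected query:
SELECT id, kind FROM transactions WHERE kind LIKE 'wi%'

Result:
id | kind      
---+-----------
1  | withdrawal
5  | withdrawal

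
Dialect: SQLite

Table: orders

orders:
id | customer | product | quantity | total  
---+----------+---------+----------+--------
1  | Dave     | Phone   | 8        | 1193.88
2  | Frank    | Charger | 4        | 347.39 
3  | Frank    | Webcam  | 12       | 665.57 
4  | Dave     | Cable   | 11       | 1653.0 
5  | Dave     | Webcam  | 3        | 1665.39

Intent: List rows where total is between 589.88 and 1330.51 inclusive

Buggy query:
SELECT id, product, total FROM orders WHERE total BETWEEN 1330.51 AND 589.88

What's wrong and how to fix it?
Bug: The bounds are reversed; BETWEEN a AND b requires a <= b to match anything

Fix: Swap the bounds so the smaller value comes first

Corrected query:
SELECT id, product, total FROM orders WHERE total BETWEEN 589.88 AND 1330.51

Result:
id | product | total  
---+---------+--------
1  | Phone   | 1193.88
3  | Webcam  | 665.57 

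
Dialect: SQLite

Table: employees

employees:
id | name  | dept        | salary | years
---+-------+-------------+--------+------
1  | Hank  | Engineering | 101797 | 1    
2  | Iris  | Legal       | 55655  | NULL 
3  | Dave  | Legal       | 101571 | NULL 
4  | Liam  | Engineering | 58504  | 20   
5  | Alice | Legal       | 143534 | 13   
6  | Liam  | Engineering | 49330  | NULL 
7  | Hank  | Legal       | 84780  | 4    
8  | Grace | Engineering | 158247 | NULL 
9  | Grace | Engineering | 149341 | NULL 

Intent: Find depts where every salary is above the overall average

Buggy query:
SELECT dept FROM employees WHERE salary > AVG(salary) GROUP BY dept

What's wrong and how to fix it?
Bug: WHERE evaluates per row before aggregation, so AVG() is unavailable

Fix: Use a subquery for AVG and a HAVING MIN(...) filter so the condition holds for every row in the group

Corrected query:
SELECT dept FROM employees GROUP BY dept HAVING MIN(salary) > (SELECT AVG(salary) FROM employees)

Result:
(no rows)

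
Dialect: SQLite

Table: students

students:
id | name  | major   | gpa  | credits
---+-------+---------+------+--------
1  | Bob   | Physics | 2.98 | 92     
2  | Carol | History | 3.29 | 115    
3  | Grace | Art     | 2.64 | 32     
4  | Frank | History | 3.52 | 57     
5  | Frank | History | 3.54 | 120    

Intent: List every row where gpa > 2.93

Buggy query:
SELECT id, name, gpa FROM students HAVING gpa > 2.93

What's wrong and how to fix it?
Bug: This is a non-aggregate query (no GROUP BY, no aggregates), so in SQLite the HAVING clause is invalid here; a row-level condition belongs in WHERE

Fix: Use WHERE for row-level filtering

Corrected query:
SELECT id, name, gpa FROM students WHERE gpa > 2.93

Result:
id | name  | gpa 
---+-------+-----
1  | Bob   | 2.98
2  | Carol | 3.29
4  | Frank | 3.52
5  | Frank | 3.54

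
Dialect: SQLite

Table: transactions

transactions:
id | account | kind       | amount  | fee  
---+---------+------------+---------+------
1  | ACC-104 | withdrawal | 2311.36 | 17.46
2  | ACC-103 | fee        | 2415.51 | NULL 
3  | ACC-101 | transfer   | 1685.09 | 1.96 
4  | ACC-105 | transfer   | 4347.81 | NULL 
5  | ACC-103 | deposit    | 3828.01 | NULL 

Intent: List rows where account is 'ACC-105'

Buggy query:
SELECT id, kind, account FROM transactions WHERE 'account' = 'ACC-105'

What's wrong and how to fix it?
Bug: Single quotes denote string literals in SQL; the column name is being compared as a constant string

Fix: Remove the quotes around the column name (or use double quotes for an identifier)

Corrected query:
SELECT id, kind, account FROM transactions WHERE account = 'ACC-105'

Result:
id | kind     | account
---+----------+--------
4  | transfer | ACC-105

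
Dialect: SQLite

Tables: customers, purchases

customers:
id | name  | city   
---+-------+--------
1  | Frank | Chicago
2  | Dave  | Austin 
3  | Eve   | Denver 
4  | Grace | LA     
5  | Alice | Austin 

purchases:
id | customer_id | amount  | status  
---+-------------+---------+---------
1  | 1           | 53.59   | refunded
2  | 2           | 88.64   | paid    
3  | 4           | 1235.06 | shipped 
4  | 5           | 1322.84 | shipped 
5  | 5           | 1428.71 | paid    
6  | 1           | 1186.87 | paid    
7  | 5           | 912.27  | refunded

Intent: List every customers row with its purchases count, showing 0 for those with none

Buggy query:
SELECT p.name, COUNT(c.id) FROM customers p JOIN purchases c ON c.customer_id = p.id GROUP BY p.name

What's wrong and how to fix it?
Bug: An inner join excludes parents with zero children

Fix: Use LEFT JOIN so parents without children still appear (COUNT(c.id) gives 0)

Corrected query:
SELECT p.name, COUNT(c.id) FROM customers p LEFT JOIN purchases c ON c.customer_id = p.id GROUP BY p.name

Result:
name  | COUNT(c.id)
------+------------
Alice | 3          
Dave  | 1          
Eve   | 0          
Frank | 2          
Grace | 1          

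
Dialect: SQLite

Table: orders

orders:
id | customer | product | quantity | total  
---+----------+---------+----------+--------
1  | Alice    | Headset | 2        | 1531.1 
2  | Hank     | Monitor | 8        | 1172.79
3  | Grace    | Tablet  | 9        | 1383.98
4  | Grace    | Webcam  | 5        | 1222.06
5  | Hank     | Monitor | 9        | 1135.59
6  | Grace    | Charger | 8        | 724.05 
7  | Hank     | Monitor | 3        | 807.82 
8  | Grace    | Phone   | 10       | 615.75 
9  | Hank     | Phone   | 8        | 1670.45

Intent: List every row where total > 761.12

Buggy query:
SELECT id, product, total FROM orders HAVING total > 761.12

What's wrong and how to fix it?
Bug: HAVING filters the output of aggregation, but this query has no GROUP BY and no aggregate functions, so SQLite rejects it (HAVING clause on a non-aggregate query); the condition here is per row

Fix: Replace HAVING with WHERE since the condition applies to individual rows

Corrected query:
SELECT id, product, total FROM orders WHERE total > 761.12

Result:
id | product | total  
---+---------+--------
1  | Headset | 1531.1 
2  | Monitor | 1172.79
3  | Tablet  | 1383.98
4  | Webcam  | 1222.06
5  | Monitor | 1135.59
7  | Monitor | 807.82 
9  | Phone   | 1670.45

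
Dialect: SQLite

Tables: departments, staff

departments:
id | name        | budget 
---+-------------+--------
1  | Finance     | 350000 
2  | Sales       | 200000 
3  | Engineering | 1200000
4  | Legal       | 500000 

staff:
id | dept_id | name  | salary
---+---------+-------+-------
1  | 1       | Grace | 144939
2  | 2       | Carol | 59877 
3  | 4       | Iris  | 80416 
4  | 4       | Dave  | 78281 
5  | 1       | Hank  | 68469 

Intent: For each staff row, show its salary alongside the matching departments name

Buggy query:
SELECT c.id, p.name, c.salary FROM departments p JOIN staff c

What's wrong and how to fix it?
Bug: Missing join condition: each staff row is matched to all departments rows instead of just its own

Fix: Add ON c.dept_id = p.id to the JOIN

Corrected query:
SELECT c.id, p.name, c.salary FROM departments p JOIN staff c ON c.dept_id = p.id

Result:
id | name    | salary
---+---------+-------
1  | Finance | 144939
2  | Sales   | 59877 
3  | Legal   | 80416 
4  | Legal   | 78281 
5  | Finance | 68469 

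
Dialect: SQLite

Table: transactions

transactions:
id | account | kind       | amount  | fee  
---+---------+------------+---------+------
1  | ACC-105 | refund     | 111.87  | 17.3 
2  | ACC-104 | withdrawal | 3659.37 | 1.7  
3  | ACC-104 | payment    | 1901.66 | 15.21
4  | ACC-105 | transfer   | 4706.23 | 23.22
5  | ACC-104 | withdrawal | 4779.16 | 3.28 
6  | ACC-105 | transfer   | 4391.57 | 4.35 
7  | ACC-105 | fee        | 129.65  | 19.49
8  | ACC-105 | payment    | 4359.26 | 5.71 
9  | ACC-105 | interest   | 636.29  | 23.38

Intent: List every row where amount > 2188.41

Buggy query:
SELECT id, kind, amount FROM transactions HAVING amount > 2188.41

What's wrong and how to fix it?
Bug: This is a non-aggregate query (no GROUP BY, no aggregates), so in SQLite the HAVING clause is invalid here; a row-level condition belongs in WHERE

Fix: Use WHERE for row-level filtering

Corrected query:
SELECT id, kind, amount FROM transactions WHERE amount > 2188.41

Result:
id | kind       | amount 
---+------------+--------
2  | withdrawal | 3659.37
4  | transfer   | 4706.23
5  | withdrawal | 4779.16
6  | transfer   | 4391.57
8  | payment    | 4359.26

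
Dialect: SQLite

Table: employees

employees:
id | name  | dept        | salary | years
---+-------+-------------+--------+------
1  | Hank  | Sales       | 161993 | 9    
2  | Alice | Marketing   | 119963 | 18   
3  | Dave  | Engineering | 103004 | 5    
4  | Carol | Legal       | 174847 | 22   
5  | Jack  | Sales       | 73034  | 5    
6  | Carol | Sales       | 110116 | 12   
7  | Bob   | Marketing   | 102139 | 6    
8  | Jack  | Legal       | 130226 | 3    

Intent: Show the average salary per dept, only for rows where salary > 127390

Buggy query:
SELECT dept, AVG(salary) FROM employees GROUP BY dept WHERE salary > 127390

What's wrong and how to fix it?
Bug: WHERE cannot follow GROUP BY

Fix: Move the WHERE clause before GROUP BY

Corrected query:
SELECT dept, AVG(salary) FROM employees WHERE salary > 127390 GROUP BY dept

Result:
dept  | AVG(salary)
------+------------
Legal | 152536.5   
Sales | 161993     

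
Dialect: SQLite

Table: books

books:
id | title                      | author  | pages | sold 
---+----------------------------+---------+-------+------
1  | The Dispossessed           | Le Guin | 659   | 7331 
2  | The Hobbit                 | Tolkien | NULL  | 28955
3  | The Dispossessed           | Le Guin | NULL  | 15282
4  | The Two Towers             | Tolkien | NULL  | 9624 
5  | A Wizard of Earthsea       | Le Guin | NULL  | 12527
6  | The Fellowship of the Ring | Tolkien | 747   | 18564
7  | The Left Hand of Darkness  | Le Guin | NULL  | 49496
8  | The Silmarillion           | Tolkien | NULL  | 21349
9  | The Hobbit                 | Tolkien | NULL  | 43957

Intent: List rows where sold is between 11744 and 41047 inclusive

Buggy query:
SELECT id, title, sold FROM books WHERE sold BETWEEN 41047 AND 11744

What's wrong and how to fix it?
Bug: BETWEEN expects the lower bound first; with 41047 AND 11744 the range is empty

Fix: Write BETWEEN 11744 AND 41047

Corrected query:
SELECT id, title, sold FROM books WHERE sold BETWEEN 11744 AND 41047

Result:
id | title                      | sold 
---+----------------------------+------
2  | The Hobbit                 | 28955
3  | The Dispossessed           | 15282
5  | A Wizard of Earthsea       | 12527
6  | The Fellowship of the Ring | 18564
8  | The Silmarillion           | 21349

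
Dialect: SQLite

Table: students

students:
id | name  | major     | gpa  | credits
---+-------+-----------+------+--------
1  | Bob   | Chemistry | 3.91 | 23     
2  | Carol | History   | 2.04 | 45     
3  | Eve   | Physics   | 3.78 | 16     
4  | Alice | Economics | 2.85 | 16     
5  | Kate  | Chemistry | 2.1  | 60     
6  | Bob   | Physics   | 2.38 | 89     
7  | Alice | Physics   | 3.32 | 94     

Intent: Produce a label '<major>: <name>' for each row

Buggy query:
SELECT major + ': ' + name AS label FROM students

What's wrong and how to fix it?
Bug: '+' is numeric addition; on text columns SQLite converts them to 0 instead of concatenating

Fix: Replace + with || to concatenate text

Corrected query:
SELECT major || ': ' || name AS label FROM students

Result:
label           
----------------
Chemistry: Bob  
History: Carol  
Physics: Eve    
Economics: Alice
Chemistry: Kate 
Physics: Bob    
Physics: Alice  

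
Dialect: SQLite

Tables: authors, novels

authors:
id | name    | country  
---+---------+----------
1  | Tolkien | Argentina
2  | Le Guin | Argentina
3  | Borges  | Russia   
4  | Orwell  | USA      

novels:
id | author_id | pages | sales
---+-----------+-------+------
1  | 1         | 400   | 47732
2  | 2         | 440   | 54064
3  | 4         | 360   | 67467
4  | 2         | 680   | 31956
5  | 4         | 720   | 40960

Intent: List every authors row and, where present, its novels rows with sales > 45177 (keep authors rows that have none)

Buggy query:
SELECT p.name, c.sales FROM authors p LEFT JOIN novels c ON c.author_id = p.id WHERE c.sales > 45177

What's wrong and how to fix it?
Bug: Filtering c.sales in WHERE discards the NULL rows produced by LEFT JOIN, turning it into an inner join

Fix: Move the right-table condition into the ON clause so unmatched parents are kept

Corrected query:
SELECT p.name, c.sales FROM authors p LEFT JOIN novels c ON c.author_id = p.id AND c.sales > 45177

Result:
name    | sales
--------+------
Tolkien | 47732
Le Guin | 54064
Borges  | NULL 
Orwell  | 67467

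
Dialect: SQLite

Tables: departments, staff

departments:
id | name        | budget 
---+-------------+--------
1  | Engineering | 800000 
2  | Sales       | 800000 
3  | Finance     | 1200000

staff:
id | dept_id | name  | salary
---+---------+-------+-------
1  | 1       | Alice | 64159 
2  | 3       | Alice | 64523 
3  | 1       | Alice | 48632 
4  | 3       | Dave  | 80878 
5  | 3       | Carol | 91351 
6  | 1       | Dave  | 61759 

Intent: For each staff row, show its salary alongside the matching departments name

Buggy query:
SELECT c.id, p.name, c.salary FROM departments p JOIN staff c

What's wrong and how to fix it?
Bug: Missing join condition: each staff row is matched to all departments rows instead of just its own

Fix: Add ON c.dept_id = p.id to the JOIN

Corrected query:
SELECT c.id, p.name, c.salary FROM departments p JOIN staff c ON c.dept_id = p.id

Result:
id | name        | salary
---+-------------+-------
1  | Engineering | 64159 
2  | Finance     | 64523 
3  | Engineering | 48632 
4  | Finance     | 80878 
5  | Finance     | 91351 
6  | Engineering | 61759 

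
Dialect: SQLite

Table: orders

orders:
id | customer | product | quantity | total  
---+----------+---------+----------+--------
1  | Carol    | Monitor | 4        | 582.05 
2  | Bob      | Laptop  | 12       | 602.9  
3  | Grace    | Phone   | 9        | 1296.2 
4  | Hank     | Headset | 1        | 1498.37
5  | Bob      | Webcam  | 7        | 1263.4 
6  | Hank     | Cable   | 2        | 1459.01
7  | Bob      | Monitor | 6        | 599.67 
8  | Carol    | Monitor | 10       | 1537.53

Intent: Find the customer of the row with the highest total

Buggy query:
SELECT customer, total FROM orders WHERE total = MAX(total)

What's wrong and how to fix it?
Bug: WHERE is evaluated per row; an aggregate over the whole table isn't defined there

Fix: Wrap MAX in a scalar subquery so WHERE compares against a single value

Corrected query:
SELECT customer, total FROM orders WHERE total = (SELECT MAX(total) FROM orders)

Result:
customer | total  
---------+--------
Carol    | 1537.53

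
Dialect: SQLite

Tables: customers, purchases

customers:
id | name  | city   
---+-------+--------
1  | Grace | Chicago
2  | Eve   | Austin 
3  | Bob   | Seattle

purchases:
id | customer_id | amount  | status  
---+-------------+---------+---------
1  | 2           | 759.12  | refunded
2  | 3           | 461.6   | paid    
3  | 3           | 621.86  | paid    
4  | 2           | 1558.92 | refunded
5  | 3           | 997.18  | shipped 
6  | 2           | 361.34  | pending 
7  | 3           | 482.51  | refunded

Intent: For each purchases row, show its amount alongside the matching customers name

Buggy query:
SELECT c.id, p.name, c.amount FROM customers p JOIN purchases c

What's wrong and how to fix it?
Bug: Missing join condition: each purchases row is matched to all customers rows instead of just its own

Fix: Specify the join condition linking the foreign key to the parent id

Corrected query:
SELECT c.id, p.name, c.amount FROM customers p JOIN purchases c ON c.customer_id = p.id

Result:
id | name | amount 
---+------+--------
1  | Eve  | 759.12 
2  | Bob  | 461.6  
3  | Bob  | 621.86 
4  | Eve  | 1558.92
5  | Bob  | 997.18 
6  | Eve  | 361.34 
7  | Bob  | 482.51 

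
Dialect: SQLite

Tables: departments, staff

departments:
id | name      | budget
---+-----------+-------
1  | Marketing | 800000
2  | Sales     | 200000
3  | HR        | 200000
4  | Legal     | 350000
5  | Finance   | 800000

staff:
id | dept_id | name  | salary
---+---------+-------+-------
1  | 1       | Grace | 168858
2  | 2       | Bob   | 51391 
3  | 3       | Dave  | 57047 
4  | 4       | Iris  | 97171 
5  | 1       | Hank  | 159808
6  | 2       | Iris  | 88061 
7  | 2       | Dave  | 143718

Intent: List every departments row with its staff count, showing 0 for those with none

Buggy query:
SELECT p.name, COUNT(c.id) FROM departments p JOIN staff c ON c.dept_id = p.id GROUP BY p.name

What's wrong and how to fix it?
Bug: INNER JOIN drops departments rows that have no matching staff rows

Fix: Use LEFT JOIN so parents without children still appear (COUNT(c.id) gives 0)

Corrected query:
SELECT p.name, COUNT(c.id) FROM departments p LEFT JOIN staff c ON c.dept_id = p.id GROUP BY p.name

Result:
name      | COUNT(c.id)
----------+------------
Finance   | 0          
HR        | 1          
Legal     | 1          
Marketing | 2          
Sales     | 3          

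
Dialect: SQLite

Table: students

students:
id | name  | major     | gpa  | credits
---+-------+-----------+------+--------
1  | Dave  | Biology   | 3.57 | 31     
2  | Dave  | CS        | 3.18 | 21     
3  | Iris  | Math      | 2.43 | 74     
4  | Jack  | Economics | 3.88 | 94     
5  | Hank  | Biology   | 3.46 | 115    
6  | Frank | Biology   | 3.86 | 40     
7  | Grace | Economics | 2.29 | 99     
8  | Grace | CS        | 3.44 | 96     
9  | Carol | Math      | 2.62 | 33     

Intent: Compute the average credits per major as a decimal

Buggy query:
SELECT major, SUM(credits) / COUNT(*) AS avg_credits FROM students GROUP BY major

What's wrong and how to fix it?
Bug: SUM(credits) and COUNT(*) are both integers; the division truncates the fractional part

Fix: Multiply by 1.0 (or CAST to REAL) to force floating-point division

Corrected query:
SELECT major, SUM(credits) * 1.0 / COUNT(*) AS avg_credits FROM students GROUP BY major

Result:
major     | avg_credits
----------+------------
Biology   | 62         
CS        | 58.5       
Economics | 96.5       
Math      | 53.5       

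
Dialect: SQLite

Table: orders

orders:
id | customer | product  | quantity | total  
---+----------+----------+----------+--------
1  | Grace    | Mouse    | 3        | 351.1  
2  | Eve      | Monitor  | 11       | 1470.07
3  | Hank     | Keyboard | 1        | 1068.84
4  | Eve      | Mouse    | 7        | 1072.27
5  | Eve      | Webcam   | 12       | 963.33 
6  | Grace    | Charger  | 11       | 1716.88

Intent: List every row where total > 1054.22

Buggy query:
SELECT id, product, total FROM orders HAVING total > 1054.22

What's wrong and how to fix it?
Bug: HAVING filters the output of aggregation, but this query has no GROUP BY and no aggregate functions, so SQLite rejects it (HAVING clause on a non-aggregate query); the condition here is per row

Fix: Replace HAVING with WHERE since the condition applies to individual rows

Corrected query:
SELECT id, product, total FROM orders WHERE total > 1054.22

Result:
id | product  | total  
---+----------+--------
2  | Monitor  | 1470.07
3  | Keyboard | 1068.84
4  | Mouse    | 1072.27
6  | Charger  | 1716.88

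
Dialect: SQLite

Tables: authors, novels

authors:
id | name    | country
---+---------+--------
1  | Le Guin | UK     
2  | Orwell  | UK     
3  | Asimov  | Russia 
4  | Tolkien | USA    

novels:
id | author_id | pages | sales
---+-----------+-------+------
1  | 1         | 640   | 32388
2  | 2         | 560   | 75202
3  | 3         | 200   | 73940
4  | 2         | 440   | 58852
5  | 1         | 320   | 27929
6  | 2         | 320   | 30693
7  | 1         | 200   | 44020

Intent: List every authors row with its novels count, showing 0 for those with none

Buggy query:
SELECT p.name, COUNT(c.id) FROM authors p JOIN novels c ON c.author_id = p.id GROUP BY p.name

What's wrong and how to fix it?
Bug: INNER JOIN drops authors rows that have no matching novels rows

Fix: Switch to LEFT JOIN to retain unmatched parent rows

Corrected query:
SELECT p.name, COUNT(c.id) FROM authors p LEFT JOIN novels c ON c.author_id = p.id GROUP BY p.name

Result:
name    | COUNT(c.id)
--------+------------
Asimov  | 1          
Le Guin | 3          
Orwell  | 3          
Tolkien | 0          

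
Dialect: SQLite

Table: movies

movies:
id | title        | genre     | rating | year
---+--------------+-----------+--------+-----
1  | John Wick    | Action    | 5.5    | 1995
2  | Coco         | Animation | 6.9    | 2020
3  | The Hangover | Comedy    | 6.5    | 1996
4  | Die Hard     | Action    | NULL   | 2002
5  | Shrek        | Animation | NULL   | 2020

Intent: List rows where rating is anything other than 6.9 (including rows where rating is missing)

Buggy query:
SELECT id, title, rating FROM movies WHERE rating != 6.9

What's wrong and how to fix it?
Bug: 'rating != 6.9' is unknown when rating is NULL, so NULL rows are silently excluded

Fix: Add an explicit OR rating IS NULL to include the missing-value rows

Corrected query:
SELECT id, title, rating FROM movies WHERE rating != 6.9 OR rating IS NULL

Result:
id | title        | rating
---+--------------+-------
1  | John Wick    | 5.5   
3  | The Hangover | 6.5   
4  | Die Hard     | NULL  
5  | Shrek        | NULL  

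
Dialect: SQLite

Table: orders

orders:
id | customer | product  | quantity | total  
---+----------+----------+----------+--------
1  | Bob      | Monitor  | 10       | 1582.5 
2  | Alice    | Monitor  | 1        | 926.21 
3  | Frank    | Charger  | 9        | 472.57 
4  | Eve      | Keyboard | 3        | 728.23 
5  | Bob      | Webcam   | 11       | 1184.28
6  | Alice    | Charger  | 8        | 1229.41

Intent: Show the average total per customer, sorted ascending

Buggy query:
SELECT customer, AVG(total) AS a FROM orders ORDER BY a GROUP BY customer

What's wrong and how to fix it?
Bug: ORDER BY appears before GROUP BY; SQL clause order requires GROUP BY first

Fix: Move ORDER BY to the end, after GROUP BY

Corrected query:
SELECT customer, AVG(total) AS a FROM orders GROUP BY customer ORDER BY a

Result:
customer | a      
---------+--------
Frank    | 472.57 
Eve      | 728.23 
Alice    | 1077.81
Bob      | 1383.39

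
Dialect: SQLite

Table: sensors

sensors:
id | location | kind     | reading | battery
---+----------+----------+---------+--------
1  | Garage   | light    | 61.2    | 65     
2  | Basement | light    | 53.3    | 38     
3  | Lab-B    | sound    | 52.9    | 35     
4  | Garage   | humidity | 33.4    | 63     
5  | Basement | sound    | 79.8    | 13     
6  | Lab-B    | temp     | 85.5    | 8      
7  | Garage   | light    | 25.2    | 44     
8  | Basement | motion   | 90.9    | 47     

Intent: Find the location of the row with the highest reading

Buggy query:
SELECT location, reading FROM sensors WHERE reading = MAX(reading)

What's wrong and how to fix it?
Bug: WHERE is evaluated per row; an aggregate over the whole table isn't defined there

Fix: Wrap MAX in a scalar subquery so WHERE compares against a single value

Corrected query:
SELECT location, reading FROM sensors WHERE reading = (SELECT MAX(reading) FROM sensors)

Result:
location | reading
---------+--------
Basement | 90.9   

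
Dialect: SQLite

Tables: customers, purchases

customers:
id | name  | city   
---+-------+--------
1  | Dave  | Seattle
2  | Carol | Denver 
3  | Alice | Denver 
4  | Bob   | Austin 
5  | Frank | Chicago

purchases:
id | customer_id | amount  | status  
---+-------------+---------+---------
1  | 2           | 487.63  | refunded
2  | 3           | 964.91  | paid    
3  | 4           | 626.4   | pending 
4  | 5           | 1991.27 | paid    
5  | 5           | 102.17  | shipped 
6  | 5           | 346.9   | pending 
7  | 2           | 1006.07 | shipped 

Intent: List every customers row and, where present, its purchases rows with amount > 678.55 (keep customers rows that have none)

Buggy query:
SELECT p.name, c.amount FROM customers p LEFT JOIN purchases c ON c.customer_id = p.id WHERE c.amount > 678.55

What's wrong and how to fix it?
Bug: A WHERE condition on the right-hand table after LEFT JOIN drops unmatched parents

Fix: Move the right-table condition into the ON clause so unmatched parents are kept

Corrected query:
SELECT p.name, c.amount FROM customers p LEFT JOIN purchases c ON c.customer_id = p.id AND c.amount > 678.55

Result:
name  | amount 
------+--------
Dave  | NULL   
Carol | 1006.07
Alice | 964.91 
Bob   | NULL   
Frank | 1991.27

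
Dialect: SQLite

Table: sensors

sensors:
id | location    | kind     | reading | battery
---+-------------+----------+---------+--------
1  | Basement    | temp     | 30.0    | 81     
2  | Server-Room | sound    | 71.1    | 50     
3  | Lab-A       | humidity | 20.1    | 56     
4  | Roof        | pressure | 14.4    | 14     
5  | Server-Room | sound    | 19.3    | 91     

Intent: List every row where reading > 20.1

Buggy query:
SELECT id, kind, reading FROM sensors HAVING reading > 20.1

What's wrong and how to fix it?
Bug: HAVING filters the output of aggregation, but this query has no GROUP BY and no aggregate functions, so SQLite rejects it (HAVING clause on a non-aggregate query); the condition here is per row

Fix: Use WHERE for row-level filtering

Corrected query:
SELECT id, kind, reading FROM sensors WHERE reading > 20.1

Result:
id | kind  | reading
---+-------+--------
1  | temp  | 30     
2  | sound | 71.1   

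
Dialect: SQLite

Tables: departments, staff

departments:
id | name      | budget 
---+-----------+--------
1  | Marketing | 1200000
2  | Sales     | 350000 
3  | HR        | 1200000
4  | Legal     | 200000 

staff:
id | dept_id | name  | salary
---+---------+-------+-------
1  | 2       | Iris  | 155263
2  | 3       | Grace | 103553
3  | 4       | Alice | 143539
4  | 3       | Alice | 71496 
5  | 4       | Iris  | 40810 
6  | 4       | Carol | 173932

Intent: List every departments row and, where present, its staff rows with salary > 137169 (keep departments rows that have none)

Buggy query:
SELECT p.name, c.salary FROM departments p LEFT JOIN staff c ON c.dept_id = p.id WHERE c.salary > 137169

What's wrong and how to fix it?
Bug: A WHERE condition on the right-hand table after LEFT JOIN drops unmatched parents

Fix: Move the right-table condition into the ON clause so unmatched parents are kept

Corrected query:
SELECT p.name, c.salary FROM departments p LEFT JOIN staff c ON c.dept_id = p.id AND c.salary > 137169

Result:
name      | salary
----------+-------
Marketing | NULL  
Sales     | 155263
HR        | NULL  
Legal     | 143539
Legal     | 173932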